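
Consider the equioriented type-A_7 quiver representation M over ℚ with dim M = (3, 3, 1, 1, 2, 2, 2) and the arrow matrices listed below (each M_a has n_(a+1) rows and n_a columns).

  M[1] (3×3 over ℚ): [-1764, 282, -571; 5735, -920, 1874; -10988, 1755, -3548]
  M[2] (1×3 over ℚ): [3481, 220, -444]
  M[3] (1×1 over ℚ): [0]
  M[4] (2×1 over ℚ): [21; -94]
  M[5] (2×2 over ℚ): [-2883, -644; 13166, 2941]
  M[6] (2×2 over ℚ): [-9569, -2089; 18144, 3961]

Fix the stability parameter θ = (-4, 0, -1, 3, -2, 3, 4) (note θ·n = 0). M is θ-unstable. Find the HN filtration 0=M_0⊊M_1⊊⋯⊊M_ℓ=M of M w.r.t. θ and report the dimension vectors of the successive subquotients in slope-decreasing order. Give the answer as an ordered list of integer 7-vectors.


Barcode: M ≅ I[1,2]^2, I[1,3], I[4,7], I[5,7]. HN layers by μ_θ (7 steps, strictly decreasing):
  μ^(1)=4; μ^(2)=3; μ^(3)=1/2; μ^(4)=0; μ^(5)=-1/2; μ^(6)=-2; μ^(7)=-4

((0, 0, 0, 0, 0, 0, 2); (0, 0, 0, 0, 0, 2, 0); (0, 0, 0, 1, 1, 0, 0); (0, 2, 0, 0, 0, 0, 0); (0, 1, 1, 0, 0, 0, 0); (0, 0, 0, 0, 1, 0, 0); (3, 0, 0, 0, 0, 0, 0))


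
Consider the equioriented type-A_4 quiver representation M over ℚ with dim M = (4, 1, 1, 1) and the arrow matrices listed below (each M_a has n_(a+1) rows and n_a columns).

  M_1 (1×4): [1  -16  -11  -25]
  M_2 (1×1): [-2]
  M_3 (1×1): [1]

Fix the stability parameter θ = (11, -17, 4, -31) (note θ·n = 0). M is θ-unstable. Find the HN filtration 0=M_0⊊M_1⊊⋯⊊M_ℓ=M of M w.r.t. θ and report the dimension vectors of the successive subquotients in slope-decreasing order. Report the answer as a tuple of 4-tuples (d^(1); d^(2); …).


Interval decomposition of M: I[1,1]^3, I[1,4].
HN type (ℓ=2): μ^(1)=11; μ^(2)=-33/4

((3, 0, 0, 0); (1, 1, 1, 1))


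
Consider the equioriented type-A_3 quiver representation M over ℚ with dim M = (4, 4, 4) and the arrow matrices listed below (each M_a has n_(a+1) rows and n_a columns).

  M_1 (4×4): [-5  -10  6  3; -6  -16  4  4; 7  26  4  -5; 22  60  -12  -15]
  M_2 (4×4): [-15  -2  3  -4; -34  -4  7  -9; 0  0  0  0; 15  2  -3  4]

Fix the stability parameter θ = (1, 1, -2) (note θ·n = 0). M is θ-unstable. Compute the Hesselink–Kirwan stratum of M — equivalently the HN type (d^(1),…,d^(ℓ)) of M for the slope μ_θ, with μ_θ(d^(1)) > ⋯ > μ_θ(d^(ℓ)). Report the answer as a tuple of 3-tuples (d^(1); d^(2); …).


Interval decomposition of M: I[1,2]^2, I[1,3]^2, I[3,3]^2.
HN type (ℓ=3): μ^(1)=1; μ^(2)=0; μ^(3)=-2

((2, 2, 0); (2, 2, 2); (0, 0, 2))


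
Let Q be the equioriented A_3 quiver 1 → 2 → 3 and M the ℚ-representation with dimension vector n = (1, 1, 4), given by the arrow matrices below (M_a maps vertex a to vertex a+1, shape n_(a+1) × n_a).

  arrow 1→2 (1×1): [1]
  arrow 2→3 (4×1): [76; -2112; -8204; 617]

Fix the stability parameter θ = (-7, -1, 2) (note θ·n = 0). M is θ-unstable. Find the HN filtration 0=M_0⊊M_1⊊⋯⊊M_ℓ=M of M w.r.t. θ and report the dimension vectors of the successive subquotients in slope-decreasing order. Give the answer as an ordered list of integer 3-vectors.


Via rank(M_{q-1}∘⋯∘M_p): M ≅ I[1,3], I[3,3]^3.
μ_θ-semistable layers: μ^(1)=2; μ^(2)=-1; μ^(3)=-7

((0, 0, 4); (0, 1, 0); (1, 0, 0))


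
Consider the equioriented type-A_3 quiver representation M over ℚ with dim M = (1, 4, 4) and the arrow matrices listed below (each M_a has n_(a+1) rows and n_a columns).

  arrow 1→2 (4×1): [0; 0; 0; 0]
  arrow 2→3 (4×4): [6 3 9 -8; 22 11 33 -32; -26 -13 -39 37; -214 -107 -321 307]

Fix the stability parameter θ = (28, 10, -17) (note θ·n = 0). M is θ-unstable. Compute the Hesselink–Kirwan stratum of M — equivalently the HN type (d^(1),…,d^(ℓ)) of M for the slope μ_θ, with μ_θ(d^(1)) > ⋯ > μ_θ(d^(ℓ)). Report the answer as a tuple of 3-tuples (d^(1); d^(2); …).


Interval decomposition of M: I[1,1], I[2,2]^2, I[2,3]^2, I[3,3]^2.
HN type (ℓ=4): μ^(1)=28; μ^(2)=10; μ^(3)=-7/2; μ^(4)=-17

((1, 0, 0); (0, 2, 0); (0, 2, 2); (0, 0, 2))


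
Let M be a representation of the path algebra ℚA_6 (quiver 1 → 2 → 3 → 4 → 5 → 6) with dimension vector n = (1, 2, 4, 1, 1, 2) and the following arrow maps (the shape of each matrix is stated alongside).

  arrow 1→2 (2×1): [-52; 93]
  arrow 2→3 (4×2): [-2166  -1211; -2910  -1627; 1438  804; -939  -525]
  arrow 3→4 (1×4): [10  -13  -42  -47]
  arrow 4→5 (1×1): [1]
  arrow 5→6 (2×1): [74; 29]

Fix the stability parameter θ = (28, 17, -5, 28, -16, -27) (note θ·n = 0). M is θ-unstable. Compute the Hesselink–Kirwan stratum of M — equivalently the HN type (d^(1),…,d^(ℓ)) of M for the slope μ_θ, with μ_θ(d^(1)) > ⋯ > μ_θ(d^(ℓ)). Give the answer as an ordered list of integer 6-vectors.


Interval decomposition of M: I[1,3], I[2,6], I[3,3]^2, I[6,6].
HN type (ℓ=4): μ^(1)=40/3; μ^(2)=-3/5; μ^(3)=-5; μ^(4)=-27

((1, 1, 1, 0, 0, 0); (0, 1, 1, 1, 1, 1); (0, 0, 2, 0, 0, 0); (0, 0, 0, 0, 0, 1))


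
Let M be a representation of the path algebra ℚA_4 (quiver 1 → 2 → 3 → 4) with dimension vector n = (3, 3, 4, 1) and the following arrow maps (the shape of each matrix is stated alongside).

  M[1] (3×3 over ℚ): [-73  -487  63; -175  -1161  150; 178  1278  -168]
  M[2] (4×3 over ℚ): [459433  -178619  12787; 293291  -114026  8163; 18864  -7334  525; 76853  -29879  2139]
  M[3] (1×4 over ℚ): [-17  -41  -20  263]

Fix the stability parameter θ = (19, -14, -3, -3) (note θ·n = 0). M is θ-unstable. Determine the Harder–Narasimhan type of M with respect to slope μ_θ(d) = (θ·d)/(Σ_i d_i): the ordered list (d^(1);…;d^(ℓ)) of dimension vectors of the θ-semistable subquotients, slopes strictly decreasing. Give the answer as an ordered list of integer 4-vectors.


Via rank(M_{q-1}∘⋯∘M_p): M ≅ I[1,1], I[1,3], I[1,4], I[2,3], I[3,3].
μ_θ-semistable layers: μ^(1)=19; μ^(2)=2/3; μ^(3)=-1/4; μ^(4)=-3; μ^(5)=-14

((1, 0, 0, 0); (1, 1, 1, 0); (1, 1, 1, 1); (0, 0, 2, 0); (0, 1, 0, 0))


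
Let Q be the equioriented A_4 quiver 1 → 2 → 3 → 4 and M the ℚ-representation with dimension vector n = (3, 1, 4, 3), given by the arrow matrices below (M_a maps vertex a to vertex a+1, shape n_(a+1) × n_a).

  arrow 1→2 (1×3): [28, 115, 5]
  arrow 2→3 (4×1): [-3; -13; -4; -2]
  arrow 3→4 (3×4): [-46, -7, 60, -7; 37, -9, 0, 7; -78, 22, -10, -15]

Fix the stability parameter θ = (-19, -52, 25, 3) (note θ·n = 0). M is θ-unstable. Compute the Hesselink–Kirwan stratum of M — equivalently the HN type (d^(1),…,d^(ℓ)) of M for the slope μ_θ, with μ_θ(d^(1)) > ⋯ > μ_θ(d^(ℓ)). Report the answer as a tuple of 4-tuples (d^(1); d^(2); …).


Interval decomposition of M: I[1,1]^2, I[1,4], I[3,3], I[3,4]^2.
HN type (ℓ=4): μ^(1)=25; μ^(2)=14; μ^(3)=-19; μ^(4)=-71/2

((0, 0, 1, 0); (0, 0, 3, 3); (2, 0, 0, 0); (1, 1, 0, 0))


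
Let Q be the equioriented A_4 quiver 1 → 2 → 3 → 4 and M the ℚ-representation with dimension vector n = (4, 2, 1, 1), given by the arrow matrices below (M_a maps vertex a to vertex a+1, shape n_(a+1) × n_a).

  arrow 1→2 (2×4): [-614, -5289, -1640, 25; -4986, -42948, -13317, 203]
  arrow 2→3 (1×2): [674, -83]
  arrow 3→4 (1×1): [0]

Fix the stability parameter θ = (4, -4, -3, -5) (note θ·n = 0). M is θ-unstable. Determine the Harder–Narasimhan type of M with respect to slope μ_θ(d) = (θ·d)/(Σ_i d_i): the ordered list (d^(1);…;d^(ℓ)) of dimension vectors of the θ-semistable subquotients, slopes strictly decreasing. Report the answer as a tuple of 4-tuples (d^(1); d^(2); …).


Barcode: M ≅ I[1,1]^2, I[1,2], I[1,3], I[4,4]. HN layers by μ_θ (4 steps, strictly decreasing):
  μ^(1)=4; μ^(2)=0; μ^(3)=-1; μ^(4)=-5

((2, 0, 0, 0); (1, 1, 0, 0); (1, 1, 1, 0); (0, 0, 0, 1))


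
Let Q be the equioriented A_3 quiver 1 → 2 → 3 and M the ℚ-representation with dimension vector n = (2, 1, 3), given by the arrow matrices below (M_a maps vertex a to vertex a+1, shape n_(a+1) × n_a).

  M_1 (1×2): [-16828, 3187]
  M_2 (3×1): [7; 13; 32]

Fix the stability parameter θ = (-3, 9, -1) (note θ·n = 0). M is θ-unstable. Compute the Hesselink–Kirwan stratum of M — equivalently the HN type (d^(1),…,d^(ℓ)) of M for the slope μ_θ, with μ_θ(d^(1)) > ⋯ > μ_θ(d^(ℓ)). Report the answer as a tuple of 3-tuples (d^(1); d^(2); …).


Barcode: M ≅ I[1,1], I[1,3], I[3,3]^2. HN layers by μ_θ (3 steps, strictly decreasing):
  μ^(1)=4; μ^(2)=-1; μ^(3)=-3

((0, 1, 1); (0, 0, 2); (2, 0, 0))


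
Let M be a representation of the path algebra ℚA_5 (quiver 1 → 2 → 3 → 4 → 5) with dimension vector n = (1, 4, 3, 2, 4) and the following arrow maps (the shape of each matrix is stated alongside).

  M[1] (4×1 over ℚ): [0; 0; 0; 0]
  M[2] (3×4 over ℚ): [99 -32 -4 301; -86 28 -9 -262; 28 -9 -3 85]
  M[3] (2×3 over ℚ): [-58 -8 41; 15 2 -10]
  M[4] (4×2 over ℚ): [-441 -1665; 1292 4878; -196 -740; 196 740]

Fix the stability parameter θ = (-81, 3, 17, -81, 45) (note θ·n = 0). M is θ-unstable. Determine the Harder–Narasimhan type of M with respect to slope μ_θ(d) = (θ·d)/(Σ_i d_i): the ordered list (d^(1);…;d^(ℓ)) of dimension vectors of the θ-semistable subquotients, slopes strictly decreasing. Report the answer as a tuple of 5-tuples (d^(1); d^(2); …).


Interval decomposition of M: I[1,1], I[2,2], I[2,3], I[2,5]^2, I[5,5]^2.
HN type (ℓ=5): μ^(1)=45; μ^(2)=17; μ^(3)=3; μ^(4)=-61/3; μ^(5)=-81

((0, 0, 0, 0, 4); (0, 0, 1, 0, 0); (0, 2, 0, 0, 0); (0, 2, 2, 2, 0); (1, 0, 0, 0, 0))


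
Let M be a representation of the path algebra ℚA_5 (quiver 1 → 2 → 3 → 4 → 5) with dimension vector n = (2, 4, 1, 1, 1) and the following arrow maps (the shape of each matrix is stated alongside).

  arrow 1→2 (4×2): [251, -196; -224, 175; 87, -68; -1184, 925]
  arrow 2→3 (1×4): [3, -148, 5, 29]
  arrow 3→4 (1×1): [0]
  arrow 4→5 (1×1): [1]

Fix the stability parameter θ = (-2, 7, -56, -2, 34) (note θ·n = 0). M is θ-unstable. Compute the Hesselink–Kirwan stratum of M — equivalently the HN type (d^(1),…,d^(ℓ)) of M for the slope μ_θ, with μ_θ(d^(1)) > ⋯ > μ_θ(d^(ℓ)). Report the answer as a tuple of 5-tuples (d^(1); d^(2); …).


Via rank(M_{q-1}∘⋯∘M_p): M ≅ I[1,2], I[1,3], I[2,2]^2, I[4,5].
μ_θ-semistable layers: μ^(1)=34; μ^(2)=7; μ^(3)=-2; μ^(4)=-17

((0, 0, 0, 0, 1); (0, 3, 0, 0, 0); (1, 0, 0, 1, 0); (1, 1, 1, 0, 0))


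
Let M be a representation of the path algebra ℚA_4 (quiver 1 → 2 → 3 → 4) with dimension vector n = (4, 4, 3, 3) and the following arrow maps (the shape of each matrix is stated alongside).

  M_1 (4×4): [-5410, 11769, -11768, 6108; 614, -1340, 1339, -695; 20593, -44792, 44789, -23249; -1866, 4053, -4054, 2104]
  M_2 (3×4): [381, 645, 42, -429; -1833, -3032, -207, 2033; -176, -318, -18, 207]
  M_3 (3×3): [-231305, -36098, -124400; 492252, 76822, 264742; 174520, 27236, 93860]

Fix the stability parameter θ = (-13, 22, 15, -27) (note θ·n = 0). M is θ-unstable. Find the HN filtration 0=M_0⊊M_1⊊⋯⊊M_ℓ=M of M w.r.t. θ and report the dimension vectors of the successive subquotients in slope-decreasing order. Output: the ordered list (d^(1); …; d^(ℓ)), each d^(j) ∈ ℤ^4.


Barcode: M ≅ I[1,2], I[1,3], I[1,4]^2, I[4,4]. HN layers by μ_θ (5 steps, strictly decreasing):
  μ^(1)=22; μ^(2)=37/2; μ^(3)=10/3; μ^(4)=-13; μ^(5)=-27

((0, 1, 0, 0); (0, 1, 1, 0); (0, 2, 2, 2); (4, 0, 0, 0); (0, 0, 0, 1))


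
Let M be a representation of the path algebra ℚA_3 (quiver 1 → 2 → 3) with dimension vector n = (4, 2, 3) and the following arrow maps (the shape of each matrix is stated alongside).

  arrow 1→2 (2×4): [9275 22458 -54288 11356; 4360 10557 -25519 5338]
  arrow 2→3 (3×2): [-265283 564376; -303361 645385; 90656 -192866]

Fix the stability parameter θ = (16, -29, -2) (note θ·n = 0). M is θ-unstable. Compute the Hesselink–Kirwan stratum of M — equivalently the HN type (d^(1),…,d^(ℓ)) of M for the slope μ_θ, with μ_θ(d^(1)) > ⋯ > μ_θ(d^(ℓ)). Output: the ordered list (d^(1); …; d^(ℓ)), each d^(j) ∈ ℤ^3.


Via rank(M_{q-1}∘⋯∘M_p): M ≅ I[1,1]^2, I[1,3]^2, I[3,3].
μ_θ-semistable layers: μ^(1)=16; μ^(2)=-2; μ^(3)=-13/2

((2, 0, 0); (0, 0, 3); (2, 2, 0))


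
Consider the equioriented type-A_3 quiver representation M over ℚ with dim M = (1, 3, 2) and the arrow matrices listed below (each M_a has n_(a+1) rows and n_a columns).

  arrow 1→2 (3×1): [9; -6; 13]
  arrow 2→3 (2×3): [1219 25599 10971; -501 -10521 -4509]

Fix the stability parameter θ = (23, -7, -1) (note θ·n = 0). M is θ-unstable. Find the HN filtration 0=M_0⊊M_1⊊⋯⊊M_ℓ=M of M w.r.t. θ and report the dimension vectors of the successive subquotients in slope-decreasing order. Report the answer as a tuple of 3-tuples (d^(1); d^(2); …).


Barcode: M ≅ I[1,2], I[2,2], I[2,3], I[3,3]. HN layers by μ_θ (3 steps, strictly decreasing):
  μ^(1)=8; μ^(2)=-1; μ^(3)=-7

((1, 1, 0); (0, 0, 2); (0, 2, 0))


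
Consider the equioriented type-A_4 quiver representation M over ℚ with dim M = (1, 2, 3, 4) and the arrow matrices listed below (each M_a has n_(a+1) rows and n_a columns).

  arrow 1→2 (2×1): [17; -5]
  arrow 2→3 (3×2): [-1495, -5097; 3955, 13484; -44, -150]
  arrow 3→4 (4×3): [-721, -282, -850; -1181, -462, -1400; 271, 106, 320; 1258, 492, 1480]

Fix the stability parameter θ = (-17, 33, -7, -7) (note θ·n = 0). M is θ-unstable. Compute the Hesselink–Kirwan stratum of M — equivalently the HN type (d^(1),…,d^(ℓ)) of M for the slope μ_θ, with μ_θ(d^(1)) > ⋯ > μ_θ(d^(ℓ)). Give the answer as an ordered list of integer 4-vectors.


Barcode: M ≅ I[1,3], I[2,4], I[3,4], I[4,4]^2. HN layers by μ_θ (4 steps, strictly decreasing):
  μ^(1)=13; μ^(2)=19/3; μ^(3)=-7; μ^(4)=-17

((0, 1, 1, 0); (0, 1, 1, 1); (0, 0, 1, 3); (1, 0, 0, 0))


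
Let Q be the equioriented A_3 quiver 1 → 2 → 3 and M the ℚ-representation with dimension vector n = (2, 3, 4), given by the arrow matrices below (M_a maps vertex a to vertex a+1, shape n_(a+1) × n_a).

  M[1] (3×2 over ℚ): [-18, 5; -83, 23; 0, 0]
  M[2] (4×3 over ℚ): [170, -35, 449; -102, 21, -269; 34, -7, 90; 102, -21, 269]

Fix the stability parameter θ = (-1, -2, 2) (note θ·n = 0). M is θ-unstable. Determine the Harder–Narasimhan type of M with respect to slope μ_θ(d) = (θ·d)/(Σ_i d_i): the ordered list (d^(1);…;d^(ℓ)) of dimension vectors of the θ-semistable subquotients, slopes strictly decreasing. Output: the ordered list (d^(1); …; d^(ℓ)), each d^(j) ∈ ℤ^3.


Barcode: M ≅ I[1,2], I[1,3], I[2,3], I[3,3]^2. HN layers by μ_θ (3 steps, strictly decreasing):
  μ^(1)=2; μ^(2)=-3/2; μ^(3)=-2

((0, 0, 4); (2, 2, 0); (0, 1, 0))


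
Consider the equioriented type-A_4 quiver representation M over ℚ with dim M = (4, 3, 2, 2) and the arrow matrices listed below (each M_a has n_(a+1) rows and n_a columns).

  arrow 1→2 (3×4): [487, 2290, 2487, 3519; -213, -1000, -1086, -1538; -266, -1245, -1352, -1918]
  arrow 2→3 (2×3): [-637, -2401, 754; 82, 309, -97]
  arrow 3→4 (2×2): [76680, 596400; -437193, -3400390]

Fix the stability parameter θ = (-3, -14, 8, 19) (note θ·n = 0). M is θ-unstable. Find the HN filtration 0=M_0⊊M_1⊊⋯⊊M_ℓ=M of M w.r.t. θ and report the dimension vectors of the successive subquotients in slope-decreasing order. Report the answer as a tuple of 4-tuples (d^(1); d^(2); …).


Interval decomposition of M: I[1,1], I[1,2], I[1,3], I[1,4], I[4,4].
HN type (ℓ=4): μ^(1)=19; μ^(2)=8; μ^(3)=-3; μ^(4)=-17/2

((0, 0, 0, 2); (0, 0, 2, 0); (1, 0, 0, 0); (3, 3, 0, 0))


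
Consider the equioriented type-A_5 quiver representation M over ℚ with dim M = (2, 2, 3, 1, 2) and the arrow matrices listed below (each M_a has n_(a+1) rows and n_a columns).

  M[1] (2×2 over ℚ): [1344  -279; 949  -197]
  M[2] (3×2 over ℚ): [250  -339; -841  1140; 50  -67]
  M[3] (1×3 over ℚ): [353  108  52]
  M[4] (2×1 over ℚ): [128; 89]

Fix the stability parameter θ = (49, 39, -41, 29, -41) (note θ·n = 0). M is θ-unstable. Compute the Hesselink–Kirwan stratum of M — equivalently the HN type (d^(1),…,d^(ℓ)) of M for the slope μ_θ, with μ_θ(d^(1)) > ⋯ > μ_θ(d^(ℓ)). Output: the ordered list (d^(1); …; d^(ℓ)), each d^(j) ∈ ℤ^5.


Interval decomposition of M: I[1,3], I[1,5], I[3,3], I[5,5].
HN type (ℓ=3): μ^(1)=47/3; μ^(2)=7; μ^(3)=-41

((1, 1, 1, 0, 0); (1, 1, 1, 1, 1); (0, 0, 1, 0, 1))


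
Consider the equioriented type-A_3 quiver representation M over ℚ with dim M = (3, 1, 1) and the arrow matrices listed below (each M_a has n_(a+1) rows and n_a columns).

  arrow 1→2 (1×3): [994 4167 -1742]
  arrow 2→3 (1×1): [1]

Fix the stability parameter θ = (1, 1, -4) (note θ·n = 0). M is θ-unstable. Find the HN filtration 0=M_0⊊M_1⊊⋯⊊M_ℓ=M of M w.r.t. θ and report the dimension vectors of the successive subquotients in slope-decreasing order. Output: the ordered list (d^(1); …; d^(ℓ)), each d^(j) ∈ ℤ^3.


Barcode: M ≅ I[1,1]^2, I[1,3]. HN layers by μ_θ (2 steps, strictly decreasing):
  μ^(1)=1; μ^(2)=-2/3

((2, 0, 0); (1, 1, 1))


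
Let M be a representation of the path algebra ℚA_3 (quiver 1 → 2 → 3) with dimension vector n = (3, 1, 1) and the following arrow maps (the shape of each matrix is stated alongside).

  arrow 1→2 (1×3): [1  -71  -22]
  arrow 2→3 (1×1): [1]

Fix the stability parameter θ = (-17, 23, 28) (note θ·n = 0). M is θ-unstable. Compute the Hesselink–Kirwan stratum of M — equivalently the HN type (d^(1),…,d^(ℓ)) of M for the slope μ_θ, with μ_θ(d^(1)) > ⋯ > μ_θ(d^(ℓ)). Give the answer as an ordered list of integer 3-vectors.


Via rank(M_{q-1}∘⋯∘M_p): M ≅ I[1,1]^2, I[1,3].
μ_θ-semistable layers: μ^(1)=28; μ^(2)=23; μ^(3)=-17

((0, 0, 1); (0, 1, 0); (3, 0, 0))


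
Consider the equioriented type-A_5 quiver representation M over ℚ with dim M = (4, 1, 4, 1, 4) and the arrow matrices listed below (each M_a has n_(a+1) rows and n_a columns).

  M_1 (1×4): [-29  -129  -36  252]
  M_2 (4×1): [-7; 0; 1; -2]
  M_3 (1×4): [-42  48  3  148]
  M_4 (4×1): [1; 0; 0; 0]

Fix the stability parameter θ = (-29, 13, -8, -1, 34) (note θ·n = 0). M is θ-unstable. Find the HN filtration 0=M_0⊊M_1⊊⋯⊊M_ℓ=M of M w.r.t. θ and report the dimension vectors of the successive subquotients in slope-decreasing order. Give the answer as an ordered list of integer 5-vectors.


Interval decomposition of M: I[1,1]^3, I[1,5], I[3,3]^3, I[5,5]^3.
HN type (ℓ=4): μ^(1)=34; μ^(2)=4/3; μ^(3)=-8; μ^(4)=-29

((0, 0, 0, 0, 4); (0, 1, 1, 1, 0); (0, 0, 3, 0, 0); (4, 0, 0, 0, 0))


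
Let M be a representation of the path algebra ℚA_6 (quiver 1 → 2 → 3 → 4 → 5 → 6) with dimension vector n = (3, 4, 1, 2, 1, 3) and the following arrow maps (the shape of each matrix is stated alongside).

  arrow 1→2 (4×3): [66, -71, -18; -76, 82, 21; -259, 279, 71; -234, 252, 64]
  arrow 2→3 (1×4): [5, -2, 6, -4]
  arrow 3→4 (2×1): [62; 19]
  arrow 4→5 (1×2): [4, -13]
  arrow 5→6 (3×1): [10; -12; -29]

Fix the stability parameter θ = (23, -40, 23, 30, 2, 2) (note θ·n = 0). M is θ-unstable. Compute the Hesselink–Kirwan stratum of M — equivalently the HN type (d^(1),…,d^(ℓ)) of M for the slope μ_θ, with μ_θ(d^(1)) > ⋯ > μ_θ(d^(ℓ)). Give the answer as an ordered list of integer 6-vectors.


Via rank(M_{q-1}∘⋯∘M_p): M ≅ I[1,2]^2, I[1,6], I[2,2], I[4,4], I[6,6]^2.
μ_θ-semistable layers: μ^(1)=30; μ^(2)=57/4; μ^(3)=2; μ^(4)=-17/2; μ^(5)=-40

((0, 0, 0, 1, 0, 0); (0, 0, 1, 1, 1, 1); (0, 0, 0, 0, 0, 2); (3, 3, 0, 0, 0, 0); (0, 1, 0, 0, 0, 0))


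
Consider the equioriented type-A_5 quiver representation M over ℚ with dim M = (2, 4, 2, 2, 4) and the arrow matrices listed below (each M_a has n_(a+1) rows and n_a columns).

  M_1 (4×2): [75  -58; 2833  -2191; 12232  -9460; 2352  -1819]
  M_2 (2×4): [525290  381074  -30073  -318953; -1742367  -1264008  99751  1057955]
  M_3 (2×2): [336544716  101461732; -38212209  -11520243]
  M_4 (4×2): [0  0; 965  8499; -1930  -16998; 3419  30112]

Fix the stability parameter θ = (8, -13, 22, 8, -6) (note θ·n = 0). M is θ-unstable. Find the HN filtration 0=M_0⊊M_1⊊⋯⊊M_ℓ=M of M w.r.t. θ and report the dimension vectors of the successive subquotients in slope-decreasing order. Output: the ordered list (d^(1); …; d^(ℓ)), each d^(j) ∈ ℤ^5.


Barcode: M ≅ I[1,3], I[1,5], I[2,2]^2, I[4,5], I[5,5]^2. HN layers by μ_θ (6 steps, strictly decreasing):
  μ^(1)=22; μ^(2)=8; μ^(3)=1; μ^(4)=-5/2; μ^(5)=-6; μ^(6)=-13

((0, 0, 1, 0, 0); (0, 0, 1, 1, 1); (0, 0, 0, 1, 1); (2, 2, 0, 0, 0); (0, 0, 0, 0, 2); (0, 2, 0, 0, 0))


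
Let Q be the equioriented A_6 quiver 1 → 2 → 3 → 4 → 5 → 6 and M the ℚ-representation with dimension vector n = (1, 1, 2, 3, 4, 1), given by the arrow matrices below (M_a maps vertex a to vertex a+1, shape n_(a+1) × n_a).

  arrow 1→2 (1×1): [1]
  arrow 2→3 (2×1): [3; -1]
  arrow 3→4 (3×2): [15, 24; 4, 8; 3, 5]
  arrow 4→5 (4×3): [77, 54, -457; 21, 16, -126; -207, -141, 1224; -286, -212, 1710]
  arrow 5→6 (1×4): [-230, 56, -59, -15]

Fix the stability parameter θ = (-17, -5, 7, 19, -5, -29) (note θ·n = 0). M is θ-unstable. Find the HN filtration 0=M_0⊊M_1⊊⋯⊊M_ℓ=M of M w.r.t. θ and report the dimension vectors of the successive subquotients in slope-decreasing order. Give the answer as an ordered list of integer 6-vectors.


Barcode: M ≅ I[1,6], I[3,5], I[4,5], I[5,5]. HN layers by μ_θ (4 steps, strictly decreasing):
  μ^(1)=7; μ^(2)=-2; μ^(3)=-5; μ^(4)=-17

((0, 0, 1, 2, 2, 0); (0, 0, 1, 1, 1, 1); (0, 1, 0, 0, 1, 0); (1, 0, 0, 0, 0, 0))


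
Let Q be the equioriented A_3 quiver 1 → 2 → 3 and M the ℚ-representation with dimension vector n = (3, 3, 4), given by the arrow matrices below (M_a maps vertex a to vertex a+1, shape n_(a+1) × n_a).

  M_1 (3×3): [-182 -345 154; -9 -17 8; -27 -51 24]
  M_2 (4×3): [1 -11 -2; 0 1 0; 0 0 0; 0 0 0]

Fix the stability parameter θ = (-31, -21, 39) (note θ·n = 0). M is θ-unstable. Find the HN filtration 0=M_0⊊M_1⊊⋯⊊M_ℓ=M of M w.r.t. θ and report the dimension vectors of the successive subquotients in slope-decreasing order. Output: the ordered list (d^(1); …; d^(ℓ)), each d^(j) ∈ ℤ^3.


Via rank(M_{q-1}∘⋯∘M_p): M ≅ I[1,1], I[1,3]^2, I[2,2], I[3,3]^2.
μ_θ-semistable layers: μ^(1)=39; μ^(2)=-21; μ^(3)=-31

((0, 0, 4); (0, 3, 0); (3, 0, 0))


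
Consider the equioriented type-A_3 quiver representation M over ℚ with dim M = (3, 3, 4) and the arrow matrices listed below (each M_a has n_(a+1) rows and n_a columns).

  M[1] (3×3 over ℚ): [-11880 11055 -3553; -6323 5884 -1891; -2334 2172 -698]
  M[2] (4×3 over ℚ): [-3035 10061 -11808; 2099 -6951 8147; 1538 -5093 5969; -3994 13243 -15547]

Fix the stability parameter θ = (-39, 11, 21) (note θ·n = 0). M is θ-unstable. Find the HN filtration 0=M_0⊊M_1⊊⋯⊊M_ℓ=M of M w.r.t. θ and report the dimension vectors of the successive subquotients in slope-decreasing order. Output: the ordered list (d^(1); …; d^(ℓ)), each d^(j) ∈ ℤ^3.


Barcode: M ≅ I[1,1], I[1,3]^2, I[2,3], I[3,3]. HN layers by μ_θ (3 steps, strictly decreasing):
  μ^(1)=21; μ^(2)=11; μ^(3)=-39

((0, 0, 4); (0, 3, 0); (3, 0, 0))


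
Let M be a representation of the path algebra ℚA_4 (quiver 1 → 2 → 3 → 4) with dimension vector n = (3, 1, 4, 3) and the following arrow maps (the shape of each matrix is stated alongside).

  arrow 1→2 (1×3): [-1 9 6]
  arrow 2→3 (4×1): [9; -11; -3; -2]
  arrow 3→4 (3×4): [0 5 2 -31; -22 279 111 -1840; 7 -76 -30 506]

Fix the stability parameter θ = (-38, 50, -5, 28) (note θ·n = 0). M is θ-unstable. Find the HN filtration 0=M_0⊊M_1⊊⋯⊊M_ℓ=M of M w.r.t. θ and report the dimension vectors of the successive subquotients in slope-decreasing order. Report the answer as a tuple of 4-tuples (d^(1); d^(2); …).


Interval decomposition of M: I[1,1]^2, I[1,4], I[3,3], I[3,4]^2.
HN type (ℓ=4): μ^(1)=28; μ^(2)=45/2; μ^(3)=-5; μ^(4)=-38

((0, 0, 0, 3); (0, 1, 1, 0); (0, 0, 3, 0); (3, 0, 0, 0))


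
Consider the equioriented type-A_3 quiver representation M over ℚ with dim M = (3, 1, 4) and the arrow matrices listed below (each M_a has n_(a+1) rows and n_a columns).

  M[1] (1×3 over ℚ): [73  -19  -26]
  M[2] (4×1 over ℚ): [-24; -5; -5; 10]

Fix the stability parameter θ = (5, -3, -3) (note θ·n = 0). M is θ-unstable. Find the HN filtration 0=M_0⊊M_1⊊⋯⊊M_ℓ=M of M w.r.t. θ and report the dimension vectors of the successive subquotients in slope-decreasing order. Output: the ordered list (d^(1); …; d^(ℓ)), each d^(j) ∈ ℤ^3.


Via rank(M_{q-1}∘⋯∘M_p): M ≅ I[1,1]^2, I[1,3], I[3,3]^3.
μ_θ-semistable layers: μ^(1)=5; μ^(2)=-1/3; μ^(3)=-3

((2, 0, 0); (1, 1, 1); (0, 0, 3))


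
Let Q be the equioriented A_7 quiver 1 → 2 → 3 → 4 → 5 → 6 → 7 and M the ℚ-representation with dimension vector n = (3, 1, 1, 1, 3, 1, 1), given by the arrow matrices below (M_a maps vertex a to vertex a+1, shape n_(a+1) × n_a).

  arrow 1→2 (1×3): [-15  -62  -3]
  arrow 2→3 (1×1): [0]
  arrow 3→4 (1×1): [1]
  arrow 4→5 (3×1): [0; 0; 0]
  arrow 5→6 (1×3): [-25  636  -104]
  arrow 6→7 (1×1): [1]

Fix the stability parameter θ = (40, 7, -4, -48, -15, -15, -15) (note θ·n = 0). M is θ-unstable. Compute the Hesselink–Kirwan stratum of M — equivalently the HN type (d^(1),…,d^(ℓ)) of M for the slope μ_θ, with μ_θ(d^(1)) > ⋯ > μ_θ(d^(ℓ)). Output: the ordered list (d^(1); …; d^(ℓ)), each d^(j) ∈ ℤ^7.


Interval decomposition of M: I[1,1]^2, I[1,2], I[3,4], I[5,5]^2, I[5,7].
HN type (ℓ=4): μ^(1)=40; μ^(2)=47/2; μ^(3)=-15; μ^(4)=-26

((2, 0, 0, 0, 0, 0, 0); (1, 1, 0, 0, 0, 0, 0); (0, 0, 0, 0, 3, 1, 1); (0, 0, 1, 1, 0, 0, 0))


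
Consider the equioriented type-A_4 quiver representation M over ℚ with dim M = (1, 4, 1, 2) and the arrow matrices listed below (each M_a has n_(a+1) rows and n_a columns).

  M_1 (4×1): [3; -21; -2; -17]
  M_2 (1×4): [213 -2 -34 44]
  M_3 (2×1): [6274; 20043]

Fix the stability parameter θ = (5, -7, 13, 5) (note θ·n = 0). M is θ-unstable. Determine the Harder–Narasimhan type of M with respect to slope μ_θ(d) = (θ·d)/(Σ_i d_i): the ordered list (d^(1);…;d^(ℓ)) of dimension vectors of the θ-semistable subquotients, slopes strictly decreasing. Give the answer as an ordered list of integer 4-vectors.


Interval decomposition of M: I[1,4], I[2,2]^3, I[4,4].
HN type (ℓ=4): μ^(1)=9; μ^(2)=5; μ^(3)=-1; μ^(4)=-7

((0, 0, 1, 1); (0, 0, 0, 1); (1, 1, 0, 0); (0, 3, 0, 0))


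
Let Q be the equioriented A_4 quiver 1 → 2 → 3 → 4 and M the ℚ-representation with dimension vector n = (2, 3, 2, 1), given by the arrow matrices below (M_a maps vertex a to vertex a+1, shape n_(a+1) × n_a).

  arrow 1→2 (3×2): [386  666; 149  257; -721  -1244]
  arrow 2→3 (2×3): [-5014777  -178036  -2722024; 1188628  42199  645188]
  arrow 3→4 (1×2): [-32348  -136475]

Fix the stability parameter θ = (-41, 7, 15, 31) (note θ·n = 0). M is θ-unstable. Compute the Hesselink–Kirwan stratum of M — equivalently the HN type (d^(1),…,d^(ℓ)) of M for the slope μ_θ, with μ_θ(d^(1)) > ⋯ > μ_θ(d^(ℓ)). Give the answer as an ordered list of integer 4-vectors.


Via rank(M_{q-1}∘⋯∘M_p): M ≅ I[1,2], I[1,4], I[2,3].
μ_θ-semistable layers: μ^(1)=31; μ^(2)=15; μ^(3)=7; μ^(4)=-41

((0, 0, 0, 1); (0, 0, 2, 0); (0, 3, 0, 0); (2, 0, 0, 0))


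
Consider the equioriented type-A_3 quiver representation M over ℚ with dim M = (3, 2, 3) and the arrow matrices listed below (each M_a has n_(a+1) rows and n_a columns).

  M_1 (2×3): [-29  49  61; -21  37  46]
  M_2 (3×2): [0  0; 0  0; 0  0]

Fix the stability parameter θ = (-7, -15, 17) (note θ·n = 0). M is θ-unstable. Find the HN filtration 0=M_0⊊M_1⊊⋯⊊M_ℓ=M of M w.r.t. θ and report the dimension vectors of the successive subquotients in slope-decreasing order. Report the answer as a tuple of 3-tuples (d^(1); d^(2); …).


Barcode: M ≅ I[1,1], I[1,2]^2, I[3,3]^3. HN layers by μ_θ (3 steps, strictly decreasing):
  μ^(1)=17; μ^(2)=-7; μ^(3)=-11

((0, 0, 3); (1, 0, 0); (2, 2, 0))


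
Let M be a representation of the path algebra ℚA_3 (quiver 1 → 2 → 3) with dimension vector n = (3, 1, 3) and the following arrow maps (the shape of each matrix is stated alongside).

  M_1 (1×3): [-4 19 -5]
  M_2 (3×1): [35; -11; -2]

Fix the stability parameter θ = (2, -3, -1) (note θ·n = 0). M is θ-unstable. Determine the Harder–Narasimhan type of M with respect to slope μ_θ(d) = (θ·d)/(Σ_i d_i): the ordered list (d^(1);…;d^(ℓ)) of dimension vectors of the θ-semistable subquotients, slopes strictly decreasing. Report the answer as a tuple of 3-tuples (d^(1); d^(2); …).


Barcode: M ≅ I[1,1]^2, I[1,3], I[3,3]^2. HN layers by μ_θ (3 steps, strictly decreasing):
  μ^(1)=2; μ^(2)=-2/3; μ^(3)=-1

((2, 0, 0); (1, 1, 1); (0, 0, 2))


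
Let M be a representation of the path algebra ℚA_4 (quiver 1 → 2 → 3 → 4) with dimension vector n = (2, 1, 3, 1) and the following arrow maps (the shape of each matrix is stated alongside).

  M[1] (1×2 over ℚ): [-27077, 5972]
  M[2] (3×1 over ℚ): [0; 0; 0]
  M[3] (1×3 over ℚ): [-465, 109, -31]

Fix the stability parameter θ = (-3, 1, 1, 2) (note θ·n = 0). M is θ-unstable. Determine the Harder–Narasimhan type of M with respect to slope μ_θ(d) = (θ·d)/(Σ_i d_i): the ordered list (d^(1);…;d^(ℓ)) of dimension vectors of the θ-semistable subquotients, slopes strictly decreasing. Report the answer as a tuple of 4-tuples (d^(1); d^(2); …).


Interval decomposition of M: I[1,1], I[1,2], I[3,3]^2, I[3,4].
HN type (ℓ=3): μ^(1)=2; μ^(2)=1; μ^(3)=-3

((0, 0, 0, 1); (0, 1, 3, 0); (2, 0, 0, 0))


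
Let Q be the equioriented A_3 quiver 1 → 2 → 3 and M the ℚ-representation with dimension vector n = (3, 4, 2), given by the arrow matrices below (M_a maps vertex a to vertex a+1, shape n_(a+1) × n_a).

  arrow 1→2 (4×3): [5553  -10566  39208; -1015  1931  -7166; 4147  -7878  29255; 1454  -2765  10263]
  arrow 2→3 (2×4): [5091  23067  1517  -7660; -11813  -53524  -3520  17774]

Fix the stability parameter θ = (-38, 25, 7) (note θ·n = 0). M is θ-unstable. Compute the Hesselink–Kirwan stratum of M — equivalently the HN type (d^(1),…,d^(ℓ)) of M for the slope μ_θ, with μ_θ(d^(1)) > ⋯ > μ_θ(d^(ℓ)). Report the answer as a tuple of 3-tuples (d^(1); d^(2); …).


Interval decomposition of M: I[1,2], I[1,3]^2, I[2,2].
HN type (ℓ=3): μ^(1)=25; μ^(2)=16; μ^(3)=-38

((0, 2, 0); (0, 2, 2); (3, 0, 0))


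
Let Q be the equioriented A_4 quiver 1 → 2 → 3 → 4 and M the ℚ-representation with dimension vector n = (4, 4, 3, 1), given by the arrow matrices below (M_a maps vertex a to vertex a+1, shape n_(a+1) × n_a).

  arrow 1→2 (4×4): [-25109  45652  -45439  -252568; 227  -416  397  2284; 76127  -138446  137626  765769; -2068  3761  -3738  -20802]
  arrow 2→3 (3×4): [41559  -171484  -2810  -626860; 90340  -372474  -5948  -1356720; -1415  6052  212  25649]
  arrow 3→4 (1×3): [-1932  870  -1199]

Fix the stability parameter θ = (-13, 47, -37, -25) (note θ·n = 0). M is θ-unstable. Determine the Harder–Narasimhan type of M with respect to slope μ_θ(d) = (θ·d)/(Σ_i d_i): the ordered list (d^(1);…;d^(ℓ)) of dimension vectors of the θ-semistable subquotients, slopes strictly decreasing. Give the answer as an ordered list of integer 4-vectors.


Barcode: M ≅ I[1,1], I[1,3]^2, I[1,4], I[2,2]. HN layers by μ_θ (4 steps, strictly decreasing):
  μ^(1)=47; μ^(2)=5; μ^(3)=-5; μ^(4)=-13

((0, 1, 0, 0); (0, 2, 2, 0); (0, 1, 1, 1); (4, 0, 0, 0))


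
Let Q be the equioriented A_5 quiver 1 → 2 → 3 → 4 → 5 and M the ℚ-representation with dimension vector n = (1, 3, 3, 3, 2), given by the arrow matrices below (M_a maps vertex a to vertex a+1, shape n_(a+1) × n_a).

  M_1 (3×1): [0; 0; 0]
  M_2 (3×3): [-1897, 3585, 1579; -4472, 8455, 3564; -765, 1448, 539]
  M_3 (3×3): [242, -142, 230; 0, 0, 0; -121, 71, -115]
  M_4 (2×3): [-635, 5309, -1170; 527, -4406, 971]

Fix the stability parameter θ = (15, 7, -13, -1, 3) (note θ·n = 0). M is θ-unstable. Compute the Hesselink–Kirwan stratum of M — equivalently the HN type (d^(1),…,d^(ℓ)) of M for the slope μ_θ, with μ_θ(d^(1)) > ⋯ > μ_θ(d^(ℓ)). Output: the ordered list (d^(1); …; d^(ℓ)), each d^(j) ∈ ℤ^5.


Interval decomposition of M: I[1,1], I[2,2], I[2,3]^2, I[3,5], I[4,4], I[4,5].
HN type (ℓ=6): μ^(1)=15; μ^(2)=7; μ^(3)=3; μ^(4)=-1; μ^(5)=-3; μ^(6)=-13

((1, 0, 0, 0, 0); (0, 1, 0, 0, 0); (0, 0, 0, 0, 2); (0, 0, 0, 3, 0); (0, 2, 2, 0, 0); (0, 0, 1, 0, 0))


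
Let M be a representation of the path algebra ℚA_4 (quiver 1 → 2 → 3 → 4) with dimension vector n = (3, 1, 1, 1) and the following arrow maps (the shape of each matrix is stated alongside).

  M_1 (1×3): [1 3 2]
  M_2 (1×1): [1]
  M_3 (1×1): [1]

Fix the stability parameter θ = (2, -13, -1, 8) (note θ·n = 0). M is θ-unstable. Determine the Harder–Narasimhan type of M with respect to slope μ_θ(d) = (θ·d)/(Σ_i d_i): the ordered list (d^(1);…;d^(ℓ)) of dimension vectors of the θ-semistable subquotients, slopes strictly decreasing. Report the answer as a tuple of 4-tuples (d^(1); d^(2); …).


Via rank(M_{q-1}∘⋯∘M_p): M ≅ I[1,1]^2, I[1,4].
μ_θ-semistable layers: μ^(1)=8; μ^(2)=2; μ^(3)=-1; μ^(4)=-11/2

((0, 0, 0, 1); (2, 0, 0, 0); (0, 0, 1, 0); (1, 1, 0, 0))


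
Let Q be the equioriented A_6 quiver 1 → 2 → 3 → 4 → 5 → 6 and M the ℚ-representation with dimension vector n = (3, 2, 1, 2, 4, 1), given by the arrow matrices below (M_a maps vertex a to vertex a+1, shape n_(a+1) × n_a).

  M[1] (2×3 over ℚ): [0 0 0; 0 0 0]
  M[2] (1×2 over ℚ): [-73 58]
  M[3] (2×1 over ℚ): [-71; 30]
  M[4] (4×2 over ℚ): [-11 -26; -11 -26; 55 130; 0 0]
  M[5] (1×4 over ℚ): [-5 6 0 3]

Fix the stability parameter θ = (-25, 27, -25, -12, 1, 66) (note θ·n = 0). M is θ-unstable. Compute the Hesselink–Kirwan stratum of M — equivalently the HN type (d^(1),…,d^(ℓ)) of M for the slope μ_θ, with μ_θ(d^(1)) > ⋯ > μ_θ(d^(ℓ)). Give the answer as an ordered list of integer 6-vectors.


Interval decomposition of M: I[1,1]^3, I[2,2], I[2,6], I[4,4], I[5,5]^3.
HN type (ℓ=6): μ^(1)=66; μ^(2)=27; μ^(3)=1; μ^(4)=-10/3; μ^(5)=-12; μ^(6)=-25

((0, 0, 0, 0, 0, 1); (0, 1, 0, 0, 0, 0); (0, 0, 0, 0, 4, 0); (0, 1, 1, 1, 0, 0); (0, 0, 0, 1, 0, 0); (3, 0, 0, 0, 0, 0))


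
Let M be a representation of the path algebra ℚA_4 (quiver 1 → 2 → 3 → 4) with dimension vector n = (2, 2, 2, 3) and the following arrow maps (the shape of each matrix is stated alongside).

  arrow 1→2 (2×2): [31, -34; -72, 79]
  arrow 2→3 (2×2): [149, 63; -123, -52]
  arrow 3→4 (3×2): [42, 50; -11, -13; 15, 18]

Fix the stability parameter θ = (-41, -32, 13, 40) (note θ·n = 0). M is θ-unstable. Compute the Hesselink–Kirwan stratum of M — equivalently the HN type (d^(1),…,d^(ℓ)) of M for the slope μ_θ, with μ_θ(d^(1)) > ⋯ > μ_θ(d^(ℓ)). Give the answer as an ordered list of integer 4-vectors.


Via rank(M_{q-1}∘⋯∘M_p): M ≅ I[1,4]^2, I[4,4].
μ_θ-semistable layers: μ^(1)=40; μ^(2)=13; μ^(3)=-32; μ^(4)=-41

((0, 0, 0, 3); (0, 0, 2, 0); (0, 2, 0, 0); (2, 0, 0, 0))


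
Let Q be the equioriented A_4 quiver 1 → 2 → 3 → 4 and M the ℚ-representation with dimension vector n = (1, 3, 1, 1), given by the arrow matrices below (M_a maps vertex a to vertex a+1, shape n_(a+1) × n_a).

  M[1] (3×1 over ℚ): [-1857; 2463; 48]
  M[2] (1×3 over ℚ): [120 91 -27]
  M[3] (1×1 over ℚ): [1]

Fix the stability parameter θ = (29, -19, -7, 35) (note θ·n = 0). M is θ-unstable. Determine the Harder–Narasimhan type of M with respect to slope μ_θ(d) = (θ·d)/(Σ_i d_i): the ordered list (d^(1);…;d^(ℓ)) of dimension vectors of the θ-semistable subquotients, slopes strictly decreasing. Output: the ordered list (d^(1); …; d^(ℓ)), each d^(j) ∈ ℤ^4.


Via rank(M_{q-1}∘⋯∘M_p): M ≅ I[1,4], I[2,2]^2.
μ_θ-semistable layers: μ^(1)=35; μ^(2)=1; μ^(3)=-19

((0, 0, 0, 1); (1, 1, 1, 0); (0, 2, 0, 0))


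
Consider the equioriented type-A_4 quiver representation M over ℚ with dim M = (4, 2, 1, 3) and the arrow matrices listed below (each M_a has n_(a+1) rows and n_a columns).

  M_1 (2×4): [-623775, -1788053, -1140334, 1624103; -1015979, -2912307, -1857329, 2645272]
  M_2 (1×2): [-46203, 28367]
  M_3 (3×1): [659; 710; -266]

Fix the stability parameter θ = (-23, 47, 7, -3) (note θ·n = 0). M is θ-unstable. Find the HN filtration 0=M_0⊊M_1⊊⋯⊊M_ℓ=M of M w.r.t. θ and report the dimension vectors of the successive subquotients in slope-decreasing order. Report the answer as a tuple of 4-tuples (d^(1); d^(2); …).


Barcode: M ≅ I[1,1]^2, I[1,2], I[1,4], I[4,4]^2. HN layers by μ_θ (4 steps, strictly decreasing):
  μ^(1)=47; μ^(2)=17; μ^(3)=-3; μ^(4)=-23

((0, 1, 0, 0); (0, 1, 1, 1); (0, 0, 0, 2); (4, 0, 0, 0))


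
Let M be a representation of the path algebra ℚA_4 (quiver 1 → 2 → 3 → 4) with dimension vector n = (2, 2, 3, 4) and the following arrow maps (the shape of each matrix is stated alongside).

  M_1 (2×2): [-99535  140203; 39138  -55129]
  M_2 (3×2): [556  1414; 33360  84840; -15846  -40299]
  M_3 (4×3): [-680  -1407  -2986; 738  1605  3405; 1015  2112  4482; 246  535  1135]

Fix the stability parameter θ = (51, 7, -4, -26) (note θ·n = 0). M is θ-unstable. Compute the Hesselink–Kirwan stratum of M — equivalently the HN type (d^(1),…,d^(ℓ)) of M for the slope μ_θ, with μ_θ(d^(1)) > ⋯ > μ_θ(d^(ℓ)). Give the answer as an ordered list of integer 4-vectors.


Via rank(M_{q-1}∘⋯∘M_p): M ≅ I[1,2], I[1,4], I[3,4]^2, I[4,4].
μ_θ-semistable layers: μ^(1)=29; μ^(2)=7; μ^(3)=-15; μ^(4)=-26

((1, 1, 0, 0); (1, 1, 1, 1); (0, 0, 2, 2); (0, 0, 0, 1))


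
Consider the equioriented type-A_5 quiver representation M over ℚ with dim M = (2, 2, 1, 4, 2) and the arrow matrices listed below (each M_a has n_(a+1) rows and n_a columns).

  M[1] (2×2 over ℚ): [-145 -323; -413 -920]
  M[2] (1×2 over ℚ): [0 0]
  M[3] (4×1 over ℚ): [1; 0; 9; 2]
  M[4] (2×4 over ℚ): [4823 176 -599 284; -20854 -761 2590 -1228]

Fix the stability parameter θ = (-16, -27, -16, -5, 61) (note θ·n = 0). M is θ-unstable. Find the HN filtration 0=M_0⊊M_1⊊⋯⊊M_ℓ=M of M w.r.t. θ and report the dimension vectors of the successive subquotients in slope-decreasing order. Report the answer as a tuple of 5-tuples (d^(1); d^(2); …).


Barcode: M ≅ I[1,2]^2, I[3,4], I[4,4], I[4,5]^2. HN layers by μ_θ (4 steps, strictly decreasing):
  μ^(1)=61; μ^(2)=-5; μ^(3)=-16; μ^(4)=-43/2

((0, 0, 0, 0, 2); (0, 0, 0, 4, 0); (0, 0, 1, 0, 0); (2, 2, 0, 0, 0))


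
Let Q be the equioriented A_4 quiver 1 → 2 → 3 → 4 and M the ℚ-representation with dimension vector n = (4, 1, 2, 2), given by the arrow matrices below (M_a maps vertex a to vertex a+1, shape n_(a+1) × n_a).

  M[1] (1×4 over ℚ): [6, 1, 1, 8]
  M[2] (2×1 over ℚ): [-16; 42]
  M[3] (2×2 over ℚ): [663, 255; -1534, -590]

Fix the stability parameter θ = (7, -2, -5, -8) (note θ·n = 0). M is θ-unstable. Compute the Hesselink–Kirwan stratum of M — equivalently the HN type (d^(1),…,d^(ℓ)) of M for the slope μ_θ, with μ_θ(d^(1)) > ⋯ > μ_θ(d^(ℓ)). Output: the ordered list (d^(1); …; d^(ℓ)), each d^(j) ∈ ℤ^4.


Interval decomposition of M: I[1,1]^3, I[1,4], I[3,3], I[4,4].
HN type (ℓ=4): μ^(1)=7; μ^(2)=-2; μ^(3)=-5; μ^(4)=-8

((3, 0, 0, 0); (1, 1, 1, 1); (0, 0, 1, 0); (0, 0, 0, 1))


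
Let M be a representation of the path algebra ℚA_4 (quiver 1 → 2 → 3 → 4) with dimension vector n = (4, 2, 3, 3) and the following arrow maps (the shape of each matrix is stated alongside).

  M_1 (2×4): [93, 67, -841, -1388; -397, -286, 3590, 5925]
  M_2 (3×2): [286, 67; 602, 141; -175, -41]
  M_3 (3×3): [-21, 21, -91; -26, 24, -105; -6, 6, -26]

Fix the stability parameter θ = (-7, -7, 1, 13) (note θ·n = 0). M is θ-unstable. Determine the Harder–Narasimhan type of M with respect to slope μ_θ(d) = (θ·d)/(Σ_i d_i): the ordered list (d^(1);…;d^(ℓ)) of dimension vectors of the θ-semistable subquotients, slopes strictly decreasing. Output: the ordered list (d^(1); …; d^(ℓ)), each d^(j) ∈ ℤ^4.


Barcode: M ≅ I[1,1]^2, I[1,4]^2, I[3,3], I[4,4]. HN layers by μ_θ (3 steps, strictly decreasing):
  μ^(1)=13; μ^(2)=1; μ^(3)=-7

((0, 0, 0, 3); (0, 0, 3, 0); (4, 2, 0, 0))
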